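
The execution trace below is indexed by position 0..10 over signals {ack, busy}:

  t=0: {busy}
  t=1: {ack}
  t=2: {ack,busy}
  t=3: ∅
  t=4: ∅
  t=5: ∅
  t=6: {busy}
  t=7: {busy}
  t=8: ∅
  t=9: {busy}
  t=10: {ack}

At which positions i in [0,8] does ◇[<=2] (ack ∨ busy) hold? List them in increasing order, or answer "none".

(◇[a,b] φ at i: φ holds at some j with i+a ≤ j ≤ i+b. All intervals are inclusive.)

0, 1, 2, 4, 5, 6, 7, 8

Evaluate at each i in [0,8]:
  i=0: ✓ (witness j=0)
  i=1: ✓ (witness j=1)
  i=2: ✓ (witness j=2)
  i=3: ✗ (none in [3,5])
  i=4: ✓ (witness j=6)
  i=5: ✓ (witness j=6)
  i=6: ✓ (witness j=6)
  i=7: ✓ (witness j=7)
  i=8: ✓ (witness j=9)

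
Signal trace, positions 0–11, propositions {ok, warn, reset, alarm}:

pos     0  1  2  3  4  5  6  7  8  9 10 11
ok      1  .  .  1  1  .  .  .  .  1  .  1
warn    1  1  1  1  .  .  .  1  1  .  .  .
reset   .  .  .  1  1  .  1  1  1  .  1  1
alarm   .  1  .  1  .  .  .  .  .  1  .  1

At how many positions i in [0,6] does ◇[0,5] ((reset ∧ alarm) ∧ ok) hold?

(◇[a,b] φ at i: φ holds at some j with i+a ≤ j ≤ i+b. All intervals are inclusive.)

Evaluate at each i in [0,6]:
  i=0: ✓ (witness j=3)
  i=1: ✓ (witness j=3)
  i=2: ✓ (witness j=3)
  i=3: ✓ (witness j=3)
  i=4: ✗ (none in [4,9])
  i=5: ✗ (none in [5,10])
  i=6: ✓ (witness j=11)
Positions where it holds: {0, 1, 2, 3, 6} → 5.

5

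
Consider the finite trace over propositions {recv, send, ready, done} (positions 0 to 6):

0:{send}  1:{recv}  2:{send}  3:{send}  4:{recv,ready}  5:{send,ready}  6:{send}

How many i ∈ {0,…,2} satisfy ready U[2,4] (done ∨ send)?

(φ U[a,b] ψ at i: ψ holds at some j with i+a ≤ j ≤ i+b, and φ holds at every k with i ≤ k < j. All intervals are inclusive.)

Evaluate at each i in [0,2]:
  i=0: ✗ (lhs fails at k=0 before rhs at j=2)
  i=1: ✗ (lhs fails at k=1 before rhs at j=3)
  i=2: ✗ (lhs fails at k=2 before rhs at j=5)
Positions where it holds: {} → 0.

0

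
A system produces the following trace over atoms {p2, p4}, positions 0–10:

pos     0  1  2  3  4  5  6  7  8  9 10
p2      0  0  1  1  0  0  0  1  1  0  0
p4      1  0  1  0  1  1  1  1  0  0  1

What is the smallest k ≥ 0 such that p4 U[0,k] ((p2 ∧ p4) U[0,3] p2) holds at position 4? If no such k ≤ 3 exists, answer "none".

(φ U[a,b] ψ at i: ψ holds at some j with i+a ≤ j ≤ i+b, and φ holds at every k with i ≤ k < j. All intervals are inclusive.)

3

Need earliest j ≥ 4 with ((p2 ∧ p4) U[0,3] p2), and p4 at every k in [4,j-1].
  j=4: rhs fails.
  j=5: rhs fails.
  j=6: rhs fails.
  j=7: rhs holds; lhs holds on [4,6]. k = 3.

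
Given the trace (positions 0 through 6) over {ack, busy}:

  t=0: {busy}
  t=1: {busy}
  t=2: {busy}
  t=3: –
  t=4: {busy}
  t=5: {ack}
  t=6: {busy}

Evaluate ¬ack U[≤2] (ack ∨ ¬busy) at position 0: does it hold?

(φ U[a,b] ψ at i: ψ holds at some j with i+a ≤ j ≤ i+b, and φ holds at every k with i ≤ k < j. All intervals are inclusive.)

Need some j in [0,2] with (ack ∨ ¬busy), and ¬ack at every k in [0,j-1].
  j=0: (ack ∨ ¬busy) false.
  j=1: (ack ∨ ¬busy) false.
  j=2: (ack ∨ ¬busy) false.
No j in the window works → until fails.

No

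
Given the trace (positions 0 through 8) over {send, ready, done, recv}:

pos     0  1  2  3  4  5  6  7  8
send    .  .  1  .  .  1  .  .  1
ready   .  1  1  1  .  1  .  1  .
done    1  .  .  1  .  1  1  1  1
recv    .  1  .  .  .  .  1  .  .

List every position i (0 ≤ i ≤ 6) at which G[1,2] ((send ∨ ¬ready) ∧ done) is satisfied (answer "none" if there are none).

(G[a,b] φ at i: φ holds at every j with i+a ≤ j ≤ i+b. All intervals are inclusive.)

Evaluate at each i in [0,6]:
  i=0: ✗ (fails at j=1)
  i=1: ✗ (fails at j=2)
  i=2: ✗ (fails at j=3)
  i=3: ✗ (fails at j=4)
  i=4: ✓ (all of [5,6])
  i=5: ✗ (fails at j=7)
  i=6: ✗ (fails at j=7)

4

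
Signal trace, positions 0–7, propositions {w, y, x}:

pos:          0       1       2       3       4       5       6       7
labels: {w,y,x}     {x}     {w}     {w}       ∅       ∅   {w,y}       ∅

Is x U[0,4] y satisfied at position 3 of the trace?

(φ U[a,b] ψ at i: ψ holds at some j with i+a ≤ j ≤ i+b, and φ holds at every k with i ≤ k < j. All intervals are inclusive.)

Does not hold

Need some j in [3,7] with y, and x at every k in [3,j-1].
  j=3: y false.
  j=4: y false.
  j=5: y false.
  j=6: y holds, but x fails at k=3 → not this j.
  j=7: y false.
No j in the window works → until fails.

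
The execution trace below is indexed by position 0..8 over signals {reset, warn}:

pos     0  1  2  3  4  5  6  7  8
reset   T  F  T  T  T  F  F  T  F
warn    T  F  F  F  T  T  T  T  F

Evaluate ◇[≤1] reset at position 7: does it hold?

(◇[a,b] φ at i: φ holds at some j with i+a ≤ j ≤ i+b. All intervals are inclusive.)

Check reset at each j in [7,8]:
  j=7: true
  j=8: false
Found at j=7 → formula holds.

Holds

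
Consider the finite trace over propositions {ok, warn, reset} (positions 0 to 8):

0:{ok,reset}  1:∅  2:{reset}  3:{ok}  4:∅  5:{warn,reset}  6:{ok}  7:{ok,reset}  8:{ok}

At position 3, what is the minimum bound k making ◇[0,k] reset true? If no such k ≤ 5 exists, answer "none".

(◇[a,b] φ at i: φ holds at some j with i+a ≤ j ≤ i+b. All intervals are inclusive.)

2

Scan j = 3,4,… for reset:
  j=3: fails
  j=4: fails
  j=5: holds
First hit at j=5, so smallest k = 5-3 = 2.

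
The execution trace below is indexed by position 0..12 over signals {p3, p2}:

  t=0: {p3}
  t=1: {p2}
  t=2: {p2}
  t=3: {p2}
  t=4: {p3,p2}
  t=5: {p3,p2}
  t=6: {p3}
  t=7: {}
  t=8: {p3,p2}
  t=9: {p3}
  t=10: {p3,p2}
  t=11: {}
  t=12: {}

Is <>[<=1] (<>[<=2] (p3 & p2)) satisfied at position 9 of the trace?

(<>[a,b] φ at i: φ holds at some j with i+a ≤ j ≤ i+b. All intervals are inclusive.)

True

Check <>[<=2] (p3 & p2) at each j in [9,10]:
  j=9: holds (witness at 10)
  j=10: holds (witness at 10)
Found at j=9 → formula holds.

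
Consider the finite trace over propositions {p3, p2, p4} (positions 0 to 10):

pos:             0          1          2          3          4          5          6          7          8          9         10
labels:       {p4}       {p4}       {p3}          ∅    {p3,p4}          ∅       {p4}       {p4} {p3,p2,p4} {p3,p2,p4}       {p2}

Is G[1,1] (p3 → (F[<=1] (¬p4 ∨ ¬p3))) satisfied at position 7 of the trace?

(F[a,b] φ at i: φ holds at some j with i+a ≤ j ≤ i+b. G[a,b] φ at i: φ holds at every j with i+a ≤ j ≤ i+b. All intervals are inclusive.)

Check (p3 → (F[<=1] (¬p4 ∨ ¬p3))) at every j in [8,8]:
  j=8: antecedent true; consequent fails (none in [8,9]) → ✗
Fails at j=8 → formula fails.

False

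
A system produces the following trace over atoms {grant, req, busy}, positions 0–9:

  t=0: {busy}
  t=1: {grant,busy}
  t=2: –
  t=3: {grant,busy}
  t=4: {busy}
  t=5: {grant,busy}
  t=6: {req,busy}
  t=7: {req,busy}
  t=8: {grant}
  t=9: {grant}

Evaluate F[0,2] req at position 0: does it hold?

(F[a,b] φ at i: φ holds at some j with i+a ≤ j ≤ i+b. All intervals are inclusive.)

Check req at each j in [0,2]:
  j=0: false
  j=1: false
  j=2: false
No position in the window satisfies it → formula fails.

No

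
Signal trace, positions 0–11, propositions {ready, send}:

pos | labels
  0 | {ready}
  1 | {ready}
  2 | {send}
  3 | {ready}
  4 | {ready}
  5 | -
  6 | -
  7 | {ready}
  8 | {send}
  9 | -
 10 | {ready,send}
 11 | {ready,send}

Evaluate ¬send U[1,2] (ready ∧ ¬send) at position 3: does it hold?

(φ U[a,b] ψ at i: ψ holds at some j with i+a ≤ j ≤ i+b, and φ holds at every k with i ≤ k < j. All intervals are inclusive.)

Need some j in [4,5] with (ready ∧ ¬send), and ¬send at every k in [3,j-1].
  j=4: (ready ∧ ¬send) holds; ¬send holds at every k in [3,3] → satisfied.

Holds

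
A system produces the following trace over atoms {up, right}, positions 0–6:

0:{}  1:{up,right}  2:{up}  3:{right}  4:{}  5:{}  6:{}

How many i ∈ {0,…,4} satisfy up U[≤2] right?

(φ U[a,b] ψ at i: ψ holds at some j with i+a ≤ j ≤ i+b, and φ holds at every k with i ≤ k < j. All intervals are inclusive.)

Evaluate at each i in [0,4]:
  i=0: ✗ (lhs fails at k=0 before rhs at j=1)
  i=1: ✓ (rhs at j=1)
  i=2: ✓ (rhs at j=3; lhs holds on [2,2])
  i=3: ✓ (rhs at j=3)
  i=4: ✗ (no rhs in [4,6])
Positions where it holds: {1, 2, 3} → 3.

3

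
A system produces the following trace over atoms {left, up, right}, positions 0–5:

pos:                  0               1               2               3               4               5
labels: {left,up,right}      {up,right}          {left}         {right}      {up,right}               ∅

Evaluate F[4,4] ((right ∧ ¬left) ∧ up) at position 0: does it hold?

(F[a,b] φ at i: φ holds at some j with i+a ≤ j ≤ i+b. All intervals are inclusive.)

Check ((right ∧ ¬left) ∧ up) at each j in [4,4]:
  j=4: true
Found at j=4 → formula holds.

Holds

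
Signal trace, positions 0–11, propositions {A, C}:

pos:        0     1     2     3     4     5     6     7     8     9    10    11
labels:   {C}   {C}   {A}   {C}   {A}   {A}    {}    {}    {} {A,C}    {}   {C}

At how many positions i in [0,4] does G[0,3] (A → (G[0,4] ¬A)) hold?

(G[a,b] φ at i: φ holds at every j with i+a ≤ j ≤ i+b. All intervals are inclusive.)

Evaluate at each i in [0,4]:
  i=0: ✗ (fails at j=2)
  i=1: ✗ (fails at j=2)
  i=2: ✗ (fails at j=2)
  i=3: ✗ (fails at j=4)
  i=4: ✗ (fails at j=4)
Positions where it holds: {} → 0.

0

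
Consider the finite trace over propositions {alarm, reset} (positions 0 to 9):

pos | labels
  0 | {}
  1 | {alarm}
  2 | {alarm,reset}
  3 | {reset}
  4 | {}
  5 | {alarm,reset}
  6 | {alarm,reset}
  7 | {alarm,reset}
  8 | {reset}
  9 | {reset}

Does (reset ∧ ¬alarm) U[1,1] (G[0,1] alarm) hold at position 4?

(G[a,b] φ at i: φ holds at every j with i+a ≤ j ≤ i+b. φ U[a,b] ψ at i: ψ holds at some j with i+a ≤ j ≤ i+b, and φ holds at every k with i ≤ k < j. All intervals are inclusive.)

No

Need some j in [5,5] with G[0,1] alarm, and (reset ∧ ¬alarm) at every k in [4,j-1].
  j=5: G[0,1] alarm holds, but (reset ∧ ¬alarm) fails at k=4 → not this j.
No j in the window works → until fails.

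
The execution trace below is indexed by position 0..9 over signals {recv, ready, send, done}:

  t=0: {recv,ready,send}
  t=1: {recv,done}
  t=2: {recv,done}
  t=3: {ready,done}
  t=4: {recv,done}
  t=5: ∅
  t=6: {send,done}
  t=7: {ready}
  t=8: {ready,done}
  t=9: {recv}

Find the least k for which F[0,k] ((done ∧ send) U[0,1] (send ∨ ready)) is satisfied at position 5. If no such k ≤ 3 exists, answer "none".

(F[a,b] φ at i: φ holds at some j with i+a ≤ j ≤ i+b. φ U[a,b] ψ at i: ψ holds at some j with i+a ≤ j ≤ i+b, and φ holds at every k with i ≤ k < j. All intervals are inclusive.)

1

Scan j = 5,6,… for ((done ∧ send) U[0,1] (send ∨ ready)):
  j=5: fails
  j=6: holds
First hit at j=6, so smallest k = 6-5 = 1.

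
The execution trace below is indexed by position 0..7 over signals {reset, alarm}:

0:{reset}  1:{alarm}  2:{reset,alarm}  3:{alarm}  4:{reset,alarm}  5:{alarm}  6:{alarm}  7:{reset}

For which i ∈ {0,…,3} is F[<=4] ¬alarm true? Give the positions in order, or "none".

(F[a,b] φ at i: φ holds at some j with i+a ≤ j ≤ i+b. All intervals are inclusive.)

0, 3

Evaluate at each i in [0,3]:
  i=0: ✓ (witness j=0)
  i=1: ✗ (none in [1,5])
  i=2: ✗ (none in [2,6])
  i=3: ✓ (witness j=7)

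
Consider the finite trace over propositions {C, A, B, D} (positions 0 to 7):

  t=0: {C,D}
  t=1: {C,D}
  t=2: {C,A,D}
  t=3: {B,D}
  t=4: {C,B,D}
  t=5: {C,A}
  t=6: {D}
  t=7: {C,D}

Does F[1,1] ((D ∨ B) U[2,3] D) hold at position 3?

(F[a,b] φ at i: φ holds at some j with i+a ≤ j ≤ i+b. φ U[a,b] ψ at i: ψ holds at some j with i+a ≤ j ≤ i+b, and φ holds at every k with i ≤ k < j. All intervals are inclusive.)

Check ((D ∨ B) U[2,3] D) at each j in [4,4]:
  j=4: fails
No position in the window satisfies it → formula fails.

No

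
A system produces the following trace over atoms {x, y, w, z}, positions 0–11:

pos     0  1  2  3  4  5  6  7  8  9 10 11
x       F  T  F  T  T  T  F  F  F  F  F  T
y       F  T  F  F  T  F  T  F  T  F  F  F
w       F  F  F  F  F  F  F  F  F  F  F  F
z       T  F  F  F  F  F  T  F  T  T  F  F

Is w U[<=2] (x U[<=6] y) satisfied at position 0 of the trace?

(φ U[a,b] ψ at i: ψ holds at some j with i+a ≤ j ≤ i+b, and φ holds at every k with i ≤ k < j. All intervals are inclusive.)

Need some j in [0,2] with (x U[<=6] y), and w at every k in [0,j-1].
  j=0: (x U[<=6] y) — fails.
  j=1: (x U[<=6] y) holds, but w fails at k=0 → not this j.
  j=2: (x U[<=6] y) — fails.
No j in the window works → until fails.

No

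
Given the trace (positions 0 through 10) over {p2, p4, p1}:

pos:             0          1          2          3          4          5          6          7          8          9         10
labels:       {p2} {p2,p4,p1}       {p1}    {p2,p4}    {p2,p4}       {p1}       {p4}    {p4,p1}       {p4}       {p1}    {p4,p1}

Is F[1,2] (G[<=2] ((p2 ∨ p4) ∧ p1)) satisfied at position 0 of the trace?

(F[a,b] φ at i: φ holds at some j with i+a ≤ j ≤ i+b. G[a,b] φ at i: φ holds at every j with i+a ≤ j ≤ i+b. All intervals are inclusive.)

Check G[<=2] ((p2 ∨ p4) ∧ p1) at each j in [1,2]:
  j=1: fails at 2
  j=2: fails at 2
No position in the window satisfies it → formula fails.

Does not hold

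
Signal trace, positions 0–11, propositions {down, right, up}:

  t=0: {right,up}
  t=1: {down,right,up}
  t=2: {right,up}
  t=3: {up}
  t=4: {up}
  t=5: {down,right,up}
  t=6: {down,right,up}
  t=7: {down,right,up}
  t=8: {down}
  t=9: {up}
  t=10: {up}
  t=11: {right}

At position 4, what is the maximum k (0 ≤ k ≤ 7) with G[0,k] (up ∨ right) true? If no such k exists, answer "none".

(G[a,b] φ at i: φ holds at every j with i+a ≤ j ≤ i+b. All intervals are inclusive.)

3

(up ∨ right) must hold from j=4 onward; find where it first fails.
  j=4: holds
  j=5: holds
  j=6: holds
  j=7: holds
  j=8: fails
Holds on [4,7], so largest k = 3.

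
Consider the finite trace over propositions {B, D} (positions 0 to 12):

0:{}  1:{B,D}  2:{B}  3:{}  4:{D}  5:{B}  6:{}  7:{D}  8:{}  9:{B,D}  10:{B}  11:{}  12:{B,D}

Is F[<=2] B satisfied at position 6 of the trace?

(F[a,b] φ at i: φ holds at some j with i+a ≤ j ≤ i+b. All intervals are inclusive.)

Does not hold

Check B at each j in [6,8]:
  j=6: false
  j=7: false
  j=8: false
No position in the window satisfies it → formula fails.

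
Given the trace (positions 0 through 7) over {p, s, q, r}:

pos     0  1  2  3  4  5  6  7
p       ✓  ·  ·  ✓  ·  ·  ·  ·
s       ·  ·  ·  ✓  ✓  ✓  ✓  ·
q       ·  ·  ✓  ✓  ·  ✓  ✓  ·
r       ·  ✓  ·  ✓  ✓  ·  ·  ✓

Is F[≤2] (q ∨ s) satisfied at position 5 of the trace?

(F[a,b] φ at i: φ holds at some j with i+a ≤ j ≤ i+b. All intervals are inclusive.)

Check (q ∨ s) at each j in [5,7]:
  j=5: true
  j=6: true
  j=7: false
Found at j=5 → formula holds.

Holds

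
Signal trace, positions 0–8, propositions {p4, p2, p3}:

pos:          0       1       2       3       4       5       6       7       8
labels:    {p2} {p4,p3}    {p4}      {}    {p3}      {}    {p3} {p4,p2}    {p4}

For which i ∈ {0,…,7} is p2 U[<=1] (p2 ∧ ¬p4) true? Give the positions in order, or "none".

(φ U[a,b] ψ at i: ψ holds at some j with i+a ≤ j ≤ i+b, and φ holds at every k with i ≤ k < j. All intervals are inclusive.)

Evaluate at each i in [0,7]:
  i=0: ✓ (rhs at j=0)
  i=1: ✗ (no rhs in [1,2])
  i=2: ✗ (no rhs in [2,3])
  i=3: ✗ (no rhs in [3,4])
  i=4: ✗ (no rhs in [4,5])
  i=5: ✗ (no rhs in [5,6])
  i=6: ✗ (no rhs in [6,7])
  i=7: ✗ (no rhs in [7,8])

0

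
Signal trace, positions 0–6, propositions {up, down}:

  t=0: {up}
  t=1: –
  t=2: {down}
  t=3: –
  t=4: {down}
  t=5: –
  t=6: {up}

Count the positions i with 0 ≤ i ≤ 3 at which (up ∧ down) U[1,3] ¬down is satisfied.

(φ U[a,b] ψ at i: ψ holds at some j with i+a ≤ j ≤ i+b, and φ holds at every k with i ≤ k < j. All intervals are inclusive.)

0

Evaluate at each i in [0,3]:
  i=0: ✗ (lhs fails at k=0 before rhs at j=1)
  i=1: ✗ (lhs fails at k=1 before rhs at j=3)
  i=2: ✗ (lhs fails at k=2 before rhs at j=3)
  i=3: ✗ (lhs fails at k=3 before rhs at j=5)
Positions where it holds: {} → 0.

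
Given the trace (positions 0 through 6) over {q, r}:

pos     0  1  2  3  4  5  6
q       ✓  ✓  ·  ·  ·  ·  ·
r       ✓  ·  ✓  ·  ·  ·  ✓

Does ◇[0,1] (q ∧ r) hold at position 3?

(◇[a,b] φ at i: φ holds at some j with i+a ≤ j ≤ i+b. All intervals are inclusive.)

No

Check (q ∧ r) at each j in [3,4]:
  j=3: false
  j=4: false
No position in the window satisfies it → formula fails.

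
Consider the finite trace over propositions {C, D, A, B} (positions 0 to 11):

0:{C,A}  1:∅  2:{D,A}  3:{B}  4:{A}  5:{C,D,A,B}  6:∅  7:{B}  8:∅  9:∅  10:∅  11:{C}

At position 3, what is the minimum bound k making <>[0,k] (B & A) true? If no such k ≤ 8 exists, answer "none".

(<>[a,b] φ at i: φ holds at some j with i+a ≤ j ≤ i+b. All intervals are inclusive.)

2

Scan j = 3,4,… for (B & A):
  j=3: fails
  j=4: fails
  j=5: holds
First hit at j=5, so smallest k = 5-3 = 2.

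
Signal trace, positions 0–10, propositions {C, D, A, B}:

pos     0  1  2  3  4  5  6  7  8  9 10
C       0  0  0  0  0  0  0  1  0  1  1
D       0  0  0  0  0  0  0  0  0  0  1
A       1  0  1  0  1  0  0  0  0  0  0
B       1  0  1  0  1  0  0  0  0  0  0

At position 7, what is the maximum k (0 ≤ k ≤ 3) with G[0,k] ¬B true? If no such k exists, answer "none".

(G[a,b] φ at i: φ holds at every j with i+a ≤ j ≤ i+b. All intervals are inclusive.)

¬B must hold from j=7 onward; find where it first fails.
  j=7: holds
  j=8: holds
  j=9: holds
  j=10: holds
Holds through j=10; largest k = 3.

3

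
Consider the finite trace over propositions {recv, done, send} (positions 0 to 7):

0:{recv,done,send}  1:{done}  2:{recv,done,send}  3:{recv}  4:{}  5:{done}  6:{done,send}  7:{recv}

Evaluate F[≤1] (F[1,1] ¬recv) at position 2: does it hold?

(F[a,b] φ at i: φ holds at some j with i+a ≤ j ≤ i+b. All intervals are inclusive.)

True

Check F[1,1] ¬recv at each j in [2,3]:
  j=2: fails (none in [3,3])
  j=3: holds (witness at 4)
Found at j=3 → formula holds.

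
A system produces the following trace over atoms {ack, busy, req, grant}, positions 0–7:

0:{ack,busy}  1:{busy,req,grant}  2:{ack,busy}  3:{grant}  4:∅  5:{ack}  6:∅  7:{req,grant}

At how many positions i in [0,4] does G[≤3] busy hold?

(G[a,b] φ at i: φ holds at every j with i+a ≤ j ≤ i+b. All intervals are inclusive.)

0

Evaluate at each i in [0,4]:
  i=0: ✗ (fails at j=3)
  i=1: ✗ (fails at j=3)
  i=2: ✗ (fails at j=3)
  i=3: ✗ (fails at j=3)
  i=4: ✗ (fails at j=4)
Positions where it holds: {} → 0.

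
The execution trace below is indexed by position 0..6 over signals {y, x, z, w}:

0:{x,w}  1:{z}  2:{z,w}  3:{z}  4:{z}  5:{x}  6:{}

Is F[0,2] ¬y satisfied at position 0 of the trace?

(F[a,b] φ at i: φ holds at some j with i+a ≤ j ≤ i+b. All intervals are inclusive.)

Holds

Check ¬y at each j in [0,2]:
  j=0: true
  j=1: true
  j=2: true
Found at j=0 → formula holds.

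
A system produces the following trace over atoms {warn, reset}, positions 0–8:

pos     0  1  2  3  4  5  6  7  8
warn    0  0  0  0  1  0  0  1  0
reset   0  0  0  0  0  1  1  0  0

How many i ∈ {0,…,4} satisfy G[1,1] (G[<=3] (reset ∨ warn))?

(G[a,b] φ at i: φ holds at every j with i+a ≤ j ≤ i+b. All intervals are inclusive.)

1

Evaluate at each i in [0,4]:
  i=0: ✗ (fails at j=1)
  i=1: ✗ (fails at j=2)
  i=2: ✗ (fails at j=3)
  i=3: ✓ (all of [4,4])
  i=4: ✗ (fails at j=5)
Positions where it holds: {3} → 1.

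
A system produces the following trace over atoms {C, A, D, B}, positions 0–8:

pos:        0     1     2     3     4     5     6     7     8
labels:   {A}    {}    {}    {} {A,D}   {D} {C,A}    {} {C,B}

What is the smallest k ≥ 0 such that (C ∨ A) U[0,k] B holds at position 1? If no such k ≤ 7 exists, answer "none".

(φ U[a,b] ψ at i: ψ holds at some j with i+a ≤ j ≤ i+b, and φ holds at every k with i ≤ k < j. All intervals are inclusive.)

Need earliest j ≥ 1 with B, and (C ∨ A) at every k in [1,j-1].
  j=1: rhs fails.
  j=2: rhs fails.
  j=3: rhs fails.
  j=4: rhs fails.
  j=5: rhs fails.
  j=6: rhs fails.
  j=7: rhs fails.
  j=8: rhs holds but lhs fails at k=1.
No witness within the range → none.

none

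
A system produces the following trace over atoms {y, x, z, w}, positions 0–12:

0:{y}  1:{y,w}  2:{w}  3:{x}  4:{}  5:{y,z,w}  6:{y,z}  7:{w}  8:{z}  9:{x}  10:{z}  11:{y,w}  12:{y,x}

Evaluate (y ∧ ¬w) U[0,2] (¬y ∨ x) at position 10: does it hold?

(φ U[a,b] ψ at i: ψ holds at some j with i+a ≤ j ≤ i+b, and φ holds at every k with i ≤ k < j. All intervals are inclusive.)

Need some j in [10,12] with (¬y ∨ x), and (y ∧ ¬w) at every k in [10,j-1].
  j=10: (¬y ∨ x) holds; no prefix to check → satisfied.

Holds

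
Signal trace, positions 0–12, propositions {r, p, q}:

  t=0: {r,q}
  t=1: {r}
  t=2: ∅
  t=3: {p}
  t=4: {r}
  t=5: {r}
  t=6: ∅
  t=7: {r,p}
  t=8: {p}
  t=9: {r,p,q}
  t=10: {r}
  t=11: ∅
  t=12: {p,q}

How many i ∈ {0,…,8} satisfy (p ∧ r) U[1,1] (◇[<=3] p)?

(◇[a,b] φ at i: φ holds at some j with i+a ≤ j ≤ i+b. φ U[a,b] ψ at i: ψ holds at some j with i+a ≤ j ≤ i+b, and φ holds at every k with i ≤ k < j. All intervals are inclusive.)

1

Evaluate at each i in [0,8]:
  i=0: ✗ (lhs fails at k=0 before rhs at j=1)
  i=1: ✗ (lhs fails at k=1 before rhs at j=2)
  i=2: ✗ (lhs fails at k=2 before rhs at j=3)
  i=3: ✗ (lhs fails at k=3 before rhs at j=4)
  i=4: ✗ (lhs fails at k=4 before rhs at j=5)
  i=5: ✗ (lhs fails at k=5 before rhs at j=6)
  i=6: ✗ (lhs fails at k=6 before rhs at j=7)
  i=7: ✓ (rhs at j=8; lhs holds on [7,7])
  i=8: ✗ (lhs fails at k=8 before rhs at j=9)
Positions where it holds: {7} → 1.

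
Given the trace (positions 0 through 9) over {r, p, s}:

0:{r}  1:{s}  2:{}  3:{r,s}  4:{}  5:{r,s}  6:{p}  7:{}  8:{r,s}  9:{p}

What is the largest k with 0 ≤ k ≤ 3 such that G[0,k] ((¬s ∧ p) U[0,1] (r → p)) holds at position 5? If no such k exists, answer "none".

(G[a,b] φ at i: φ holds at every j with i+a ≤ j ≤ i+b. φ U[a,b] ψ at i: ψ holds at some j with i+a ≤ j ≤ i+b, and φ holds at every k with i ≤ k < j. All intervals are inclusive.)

none

((¬s ∧ p) U[0,1] (r → p)) must hold from j=5 onward; find where it first fails.
  j=5: fails → no k works.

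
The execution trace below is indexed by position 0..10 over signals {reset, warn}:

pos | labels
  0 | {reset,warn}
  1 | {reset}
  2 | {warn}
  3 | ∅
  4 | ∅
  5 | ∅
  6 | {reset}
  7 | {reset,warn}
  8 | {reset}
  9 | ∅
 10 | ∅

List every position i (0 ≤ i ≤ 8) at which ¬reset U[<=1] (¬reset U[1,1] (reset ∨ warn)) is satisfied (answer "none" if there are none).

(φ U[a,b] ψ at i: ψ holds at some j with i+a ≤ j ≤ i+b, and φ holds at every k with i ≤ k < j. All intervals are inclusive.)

Evaluate at each i in [0,8]:
  i=0: ✗ (no rhs in [0,1])
  i=1: ✗ (no rhs in [1,2])
  i=2: ✗ (no rhs in [2,3])
  i=3: ✗ (no rhs in [3,4])
  i=4: ✓ (rhs at j=5; lhs holds on [4,4])
  i=5: ✓ (rhs at j=5)
  i=6: ✗ (no rhs in [6,7])
  i=7: ✗ (no rhs in [7,8])
  i=8: ✗ (no rhs in [8,9])

4, 5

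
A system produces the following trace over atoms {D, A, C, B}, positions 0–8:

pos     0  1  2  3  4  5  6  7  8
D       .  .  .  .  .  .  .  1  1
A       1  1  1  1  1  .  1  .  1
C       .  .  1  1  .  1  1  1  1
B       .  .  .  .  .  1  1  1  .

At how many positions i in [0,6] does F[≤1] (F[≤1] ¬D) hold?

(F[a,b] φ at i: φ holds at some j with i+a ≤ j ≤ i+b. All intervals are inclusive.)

Evaluate at each i in [0,6]:
  i=0: ✓ (witness j=0)
  i=1: ✓ (witness j=1)
  i=2: ✓ (witness j=2)
  i=3: ✓ (witness j=3)
  i=4: ✓ (witness j=4)
  i=5: ✓ (witness j=5)
  i=6: ✓ (witness j=6)
Positions where it holds: {0, 1, 2, 3, 4, 5, 6} → 7.

7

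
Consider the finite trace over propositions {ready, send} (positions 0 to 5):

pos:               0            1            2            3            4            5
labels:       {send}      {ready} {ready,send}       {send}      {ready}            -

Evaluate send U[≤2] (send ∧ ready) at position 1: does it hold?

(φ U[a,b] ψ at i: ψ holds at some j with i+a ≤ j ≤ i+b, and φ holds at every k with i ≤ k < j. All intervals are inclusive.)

Does not hold

Need some j in [1,3] with (send ∧ ready), and send at every k in [1,j-1].
  j=1: (send ∧ ready) false.
  j=2: (send ∧ ready) holds, but send fails at k=1 → not this j.
  j=3: (send ∧ ready) false.
No j in the window works → until fails.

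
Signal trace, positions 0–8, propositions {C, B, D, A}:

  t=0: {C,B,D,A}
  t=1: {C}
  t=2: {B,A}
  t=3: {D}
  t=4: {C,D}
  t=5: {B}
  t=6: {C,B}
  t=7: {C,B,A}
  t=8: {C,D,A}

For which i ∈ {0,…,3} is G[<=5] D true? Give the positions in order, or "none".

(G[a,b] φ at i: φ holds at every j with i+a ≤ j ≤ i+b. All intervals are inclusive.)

none

Evaluate at each i in [0,3]:
  i=0: ✗ (fails at j=1)
  i=1: ✗ (fails at j=1)
  i=2: ✗ (fails at j=2)
  i=3: ✗ (fails at j=5)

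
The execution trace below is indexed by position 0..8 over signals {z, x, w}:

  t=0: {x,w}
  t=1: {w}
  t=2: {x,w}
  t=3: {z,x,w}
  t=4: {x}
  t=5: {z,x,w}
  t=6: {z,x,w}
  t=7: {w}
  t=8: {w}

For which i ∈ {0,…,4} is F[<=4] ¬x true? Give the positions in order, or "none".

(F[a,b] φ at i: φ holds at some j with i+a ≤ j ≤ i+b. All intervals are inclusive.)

Evaluate at each i in [0,4]:
  i=0: ✓ (witness j=1)
  i=1: ✓ (witness j=1)
  i=2: ✗ (none in [2,6])
  i=3: ✓ (witness j=7)
  i=4: ✓ (witness j=7)

0, 1, 3, 4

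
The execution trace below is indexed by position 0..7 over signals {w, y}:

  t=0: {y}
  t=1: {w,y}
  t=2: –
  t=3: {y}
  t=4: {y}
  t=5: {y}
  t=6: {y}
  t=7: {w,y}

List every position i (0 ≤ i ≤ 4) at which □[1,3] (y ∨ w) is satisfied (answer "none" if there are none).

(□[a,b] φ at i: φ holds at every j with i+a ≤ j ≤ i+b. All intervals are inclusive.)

2, 3, 4

Evaluate at each i in [0,4]:
  i=0: ✗ (fails at j=2)
  i=1: ✗ (fails at j=2)
  i=2: ✓ (all of [3,5])
  i=3: ✓ (all of [4,6])
  i=4: ✓ (all of [5,7])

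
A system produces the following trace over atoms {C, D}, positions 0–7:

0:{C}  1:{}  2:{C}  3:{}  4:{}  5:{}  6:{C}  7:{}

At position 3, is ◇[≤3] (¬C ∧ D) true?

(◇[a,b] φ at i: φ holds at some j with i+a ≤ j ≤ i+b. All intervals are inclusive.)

Check (¬C ∧ D) at each j in [3,6]:
  j=3: false
  j=4: false
  j=5: false
  j=6: false
No position in the window satisfies it → formula fails.

False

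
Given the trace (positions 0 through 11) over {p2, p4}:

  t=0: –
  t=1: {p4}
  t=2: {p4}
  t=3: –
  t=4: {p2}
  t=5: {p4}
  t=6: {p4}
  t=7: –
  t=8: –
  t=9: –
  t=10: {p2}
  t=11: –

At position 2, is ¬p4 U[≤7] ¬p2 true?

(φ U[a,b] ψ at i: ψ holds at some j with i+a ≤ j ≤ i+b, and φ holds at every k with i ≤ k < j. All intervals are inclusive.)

Need some j in [2,9] with ¬p2, and ¬p4 at every k in [2,j-1].
  j=2: ¬p2 holds; no prefix to check → satisfied.

Yes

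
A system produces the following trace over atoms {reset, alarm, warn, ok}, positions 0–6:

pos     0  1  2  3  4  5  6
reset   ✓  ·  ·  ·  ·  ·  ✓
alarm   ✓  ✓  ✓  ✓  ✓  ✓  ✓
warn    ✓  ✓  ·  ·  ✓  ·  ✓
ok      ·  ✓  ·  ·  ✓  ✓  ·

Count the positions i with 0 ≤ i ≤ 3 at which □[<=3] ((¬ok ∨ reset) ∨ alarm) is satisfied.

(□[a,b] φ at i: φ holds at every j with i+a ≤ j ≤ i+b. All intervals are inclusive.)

4

Evaluate at each i in [0,3]:
  i=0: ✓ (all of [0,3])
  i=1: ✓ (all of [1,4])
  i=2: ✓ (all of [2,5])
  i=3: ✓ (all of [3,6])
Positions where it holds: {0, 1, 2, 3} → 4.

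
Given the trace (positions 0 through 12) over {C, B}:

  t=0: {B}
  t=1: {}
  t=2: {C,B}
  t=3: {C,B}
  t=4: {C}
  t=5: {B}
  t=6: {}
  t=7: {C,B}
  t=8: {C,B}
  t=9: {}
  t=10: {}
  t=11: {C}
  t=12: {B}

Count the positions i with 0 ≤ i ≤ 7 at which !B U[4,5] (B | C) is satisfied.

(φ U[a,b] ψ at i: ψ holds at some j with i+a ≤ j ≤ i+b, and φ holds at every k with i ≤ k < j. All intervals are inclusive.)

0

Evaluate at each i in [0,7]:
  i=0: ✗ (lhs fails at k=0 before rhs at j=4)
  i=1: ✗ (lhs fails at k=2 before rhs at j=5)
  i=2: ✗ (lhs fails at k=2 before rhs at j=7)
  i=3: ✗ (lhs fails at k=3 before rhs at j=7)
  i=4: ✗ (lhs fails at k=5 before rhs at j=8)
  i=5: ✗ (no rhs in [9,10])
  i=6: ✗ (lhs fails at k=7 before rhs at j=11)
  i=7: ✗ (lhs fails at k=7 before rhs at j=11)
Positions where it holds: {} → 0.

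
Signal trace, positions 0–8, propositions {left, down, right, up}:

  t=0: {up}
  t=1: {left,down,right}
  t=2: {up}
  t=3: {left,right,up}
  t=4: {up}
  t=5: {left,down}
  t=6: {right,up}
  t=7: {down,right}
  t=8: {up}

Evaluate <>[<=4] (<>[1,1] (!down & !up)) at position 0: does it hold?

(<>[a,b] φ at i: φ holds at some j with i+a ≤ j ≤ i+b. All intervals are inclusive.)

Check <>[1,1] (!down & !up) at each j in [0,4]:
  j=0: fails (none in [1,1])
  j=1: fails (none in [2,2])
  j=2: fails (none in [3,3])
  j=3: fails (none in [4,4])
  j=4: fails (none in [5,5])
No position in the window satisfies it → formula fails.

Does not hold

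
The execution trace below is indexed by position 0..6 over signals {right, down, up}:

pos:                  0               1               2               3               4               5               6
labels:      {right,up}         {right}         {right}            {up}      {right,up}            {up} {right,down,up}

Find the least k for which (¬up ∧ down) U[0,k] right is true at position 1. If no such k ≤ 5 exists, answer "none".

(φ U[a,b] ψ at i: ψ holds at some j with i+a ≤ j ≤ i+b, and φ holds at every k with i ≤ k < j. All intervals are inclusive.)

0

Need earliest j ≥ 1 with right, and (¬up ∧ down) at every k in [1,j-1].
  j=1: rhs holds (empty prefix). k = 0.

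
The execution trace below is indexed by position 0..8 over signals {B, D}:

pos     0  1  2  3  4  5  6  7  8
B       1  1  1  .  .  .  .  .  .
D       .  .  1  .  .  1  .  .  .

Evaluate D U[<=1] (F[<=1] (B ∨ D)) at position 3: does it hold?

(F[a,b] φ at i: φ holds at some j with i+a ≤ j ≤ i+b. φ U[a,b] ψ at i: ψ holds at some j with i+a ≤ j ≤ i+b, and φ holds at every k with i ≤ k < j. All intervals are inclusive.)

Need some j in [3,4] with F[<=1] (B ∨ D), and D at every k in [3,j-1].
  j=3: F[<=1] (B ∨ D) — fails (none in [3,4]).
  j=4: F[<=1] (B ∨ D) holds, but D fails at k=3 → not this j.
No j in the window works → until fails.

No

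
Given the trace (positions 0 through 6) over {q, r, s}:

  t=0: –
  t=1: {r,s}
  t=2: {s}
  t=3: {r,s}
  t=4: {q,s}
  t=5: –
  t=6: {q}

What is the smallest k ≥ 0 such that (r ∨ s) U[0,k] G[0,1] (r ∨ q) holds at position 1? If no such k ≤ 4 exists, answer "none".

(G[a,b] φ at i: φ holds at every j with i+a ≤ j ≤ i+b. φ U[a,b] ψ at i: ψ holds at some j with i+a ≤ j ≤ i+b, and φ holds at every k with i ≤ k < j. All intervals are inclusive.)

Need earliest j ≥ 1 with G[0,1] (r ∨ q), and (r ∨ s) at every k in [1,j-1].
  j=1: rhs fails.
  j=2: rhs fails.
  j=3: rhs holds; lhs holds on [1,2]. k = 2.

2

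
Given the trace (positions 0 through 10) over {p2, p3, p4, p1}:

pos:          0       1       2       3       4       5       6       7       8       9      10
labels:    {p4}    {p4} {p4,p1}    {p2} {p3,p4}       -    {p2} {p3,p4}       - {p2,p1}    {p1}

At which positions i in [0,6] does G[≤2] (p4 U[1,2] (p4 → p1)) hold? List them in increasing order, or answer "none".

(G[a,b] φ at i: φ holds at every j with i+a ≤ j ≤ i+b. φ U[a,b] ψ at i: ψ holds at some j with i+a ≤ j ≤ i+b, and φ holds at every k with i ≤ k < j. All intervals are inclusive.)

0

Evaluate at each i in [0,6]:
  i=0: ✓ (all of [0,2])
  i=1: ✗ (fails at j=3)
  i=2: ✗ (fails at j=3)
  i=3: ✗ (fails at j=3)
  i=4: ✗ (fails at j=5)
  i=5: ✗ (fails at j=5)
  i=6: ✗ (fails at j=6)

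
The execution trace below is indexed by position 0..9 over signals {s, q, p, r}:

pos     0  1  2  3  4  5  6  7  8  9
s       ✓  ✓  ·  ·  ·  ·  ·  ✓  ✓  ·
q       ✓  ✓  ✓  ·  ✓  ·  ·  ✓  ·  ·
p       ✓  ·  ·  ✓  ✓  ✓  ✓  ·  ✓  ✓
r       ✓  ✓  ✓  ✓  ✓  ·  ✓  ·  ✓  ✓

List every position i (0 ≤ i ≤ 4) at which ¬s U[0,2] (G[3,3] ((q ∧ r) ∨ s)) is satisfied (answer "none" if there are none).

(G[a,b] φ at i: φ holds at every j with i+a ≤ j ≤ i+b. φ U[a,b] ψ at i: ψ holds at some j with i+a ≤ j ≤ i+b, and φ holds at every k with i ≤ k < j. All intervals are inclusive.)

1, 2, 3, 4

Evaluate at each i in [0,4]:
  i=0: ✗ (lhs fails at k=0 before rhs at j=1)
  i=1: ✓ (rhs at j=1)
  i=2: ✓ (rhs at j=4; lhs holds on [2,3])
  i=3: ✓ (rhs at j=4; lhs holds on [3,3])
  i=4: ✓ (rhs at j=4)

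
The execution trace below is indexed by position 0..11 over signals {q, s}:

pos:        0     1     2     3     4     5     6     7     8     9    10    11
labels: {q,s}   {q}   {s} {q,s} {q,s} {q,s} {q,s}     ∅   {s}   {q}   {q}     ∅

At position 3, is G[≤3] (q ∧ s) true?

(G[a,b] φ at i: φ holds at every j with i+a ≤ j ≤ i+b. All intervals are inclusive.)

Check (q ∧ s) at every j in [3,6]:
  j=3: true
  j=4: true
  j=5: true
  j=6: true
All positions satisfy it → formula holds.

Holds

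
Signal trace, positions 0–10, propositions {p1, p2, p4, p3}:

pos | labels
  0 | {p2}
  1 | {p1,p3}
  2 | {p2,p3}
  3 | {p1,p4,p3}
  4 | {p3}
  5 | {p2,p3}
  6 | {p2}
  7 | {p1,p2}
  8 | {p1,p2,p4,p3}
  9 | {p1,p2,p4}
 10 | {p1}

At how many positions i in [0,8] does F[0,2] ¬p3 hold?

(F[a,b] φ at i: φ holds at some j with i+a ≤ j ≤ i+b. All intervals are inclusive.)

Evaluate at each i in [0,8]:
  i=0: ✓ (witness j=0)
  i=1: ✗ (none in [1,3])
  i=2: ✗ (none in [2,4])
  i=3: ✗ (none in [3,5])
  i=4: ✓ (witness j=6)
  i=5: ✓ (witness j=6)
  i=6: ✓ (witness j=6)
  i=7: ✓ (witness j=7)
  i=8: ✓ (witness j=9)
Positions where it holds: {0, 4, 5, 6, 7, 8} → 6.

6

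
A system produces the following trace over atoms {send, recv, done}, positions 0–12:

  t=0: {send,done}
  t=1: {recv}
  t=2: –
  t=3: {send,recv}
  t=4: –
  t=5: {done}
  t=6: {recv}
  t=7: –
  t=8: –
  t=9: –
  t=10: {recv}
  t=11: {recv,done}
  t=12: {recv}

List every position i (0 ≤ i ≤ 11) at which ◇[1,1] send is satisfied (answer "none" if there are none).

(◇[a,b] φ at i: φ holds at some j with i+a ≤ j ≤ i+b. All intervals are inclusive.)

2

Evaluate at each i in [0,11]:
  i=0: ✗ (none in [1,1])
  i=1: ✗ (none in [2,2])
  i=2: ✓ (witness j=3)
  i=3: ✗ (none in [4,4])
  i=4: ✗ (none in [5,5])
  i=5: ✗ (none in [6,6])
  i=6: ✗ (none in [7,7])
  i=7: ✗ (none in [8,8])
  i=8: ✗ (none in [9,9])
  i=9: ✗ (none in [10,10])
  i=10: ✗ (none in [11,11])
  i=11: ✗ (none in [12,12])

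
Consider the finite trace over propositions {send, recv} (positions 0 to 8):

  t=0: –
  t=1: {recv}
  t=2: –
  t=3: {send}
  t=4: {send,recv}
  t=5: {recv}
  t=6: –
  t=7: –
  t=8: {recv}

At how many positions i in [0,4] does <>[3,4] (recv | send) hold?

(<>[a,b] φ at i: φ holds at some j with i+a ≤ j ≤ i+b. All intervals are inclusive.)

4

Evaluate at each i in [0,4]:
  i=0: ✓ (witness j=3)
  i=1: ✓ (witness j=4)
  i=2: ✓ (witness j=5)
  i=3: ✗ (none in [6,7])
  i=4: ✓ (witness j=8)
Positions where it holds: {0, 1, 2, 4} → 4.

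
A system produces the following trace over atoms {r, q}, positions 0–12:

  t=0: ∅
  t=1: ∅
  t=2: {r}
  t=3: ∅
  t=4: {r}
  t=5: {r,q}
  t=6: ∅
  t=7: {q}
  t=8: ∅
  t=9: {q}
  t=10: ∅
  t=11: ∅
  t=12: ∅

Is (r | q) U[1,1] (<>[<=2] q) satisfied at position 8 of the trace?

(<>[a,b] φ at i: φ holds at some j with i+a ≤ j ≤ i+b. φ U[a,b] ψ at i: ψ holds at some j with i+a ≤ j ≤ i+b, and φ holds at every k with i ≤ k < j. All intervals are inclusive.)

No

Need some j in [9,9] with <>[<=2] q, and (r | q) at every k in [8,j-1].
  j=9: <>[<=2] q holds, but (r | q) fails at k=8 → not this j.
No j in the window works → until fails.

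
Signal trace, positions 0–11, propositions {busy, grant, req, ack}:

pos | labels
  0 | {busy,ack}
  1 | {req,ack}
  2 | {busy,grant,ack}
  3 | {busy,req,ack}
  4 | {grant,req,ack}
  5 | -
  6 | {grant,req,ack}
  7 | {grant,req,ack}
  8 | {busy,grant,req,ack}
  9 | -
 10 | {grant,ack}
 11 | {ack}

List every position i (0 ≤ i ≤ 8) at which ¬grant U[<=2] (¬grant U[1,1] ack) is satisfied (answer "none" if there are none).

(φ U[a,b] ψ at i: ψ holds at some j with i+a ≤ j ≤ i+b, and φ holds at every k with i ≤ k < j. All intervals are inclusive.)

0, 1, 3, 5

Evaluate at each i in [0,8]:
  i=0: ✓ (rhs at j=0)
  i=1: ✓ (rhs at j=1)
  i=2: ✗ (lhs fails at k=2 before rhs at j=3)
  i=3: ✓ (rhs at j=3)
  i=4: ✗ (lhs fails at k=4 before rhs at j=5)
  i=5: ✓ (rhs at j=5)
  i=6: ✗ (no rhs in [6,8])
  i=7: ✗ (lhs fails at k=7 before rhs at j=9)
  i=8: ✗ (lhs fails at k=8 before rhs at j=9)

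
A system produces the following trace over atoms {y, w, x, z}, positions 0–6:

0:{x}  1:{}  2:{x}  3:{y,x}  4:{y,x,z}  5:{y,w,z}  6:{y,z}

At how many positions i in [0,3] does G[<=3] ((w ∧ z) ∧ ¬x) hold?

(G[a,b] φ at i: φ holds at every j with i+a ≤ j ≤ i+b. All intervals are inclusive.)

0

Evaluate at each i in [0,3]:
  i=0: ✗ (fails at j=0)
  i=1: ✗ (fails at j=1)
  i=2: ✗ (fails at j=2)
  i=3: ✗ (fails at j=3)
Positions where it holds: {} → 0.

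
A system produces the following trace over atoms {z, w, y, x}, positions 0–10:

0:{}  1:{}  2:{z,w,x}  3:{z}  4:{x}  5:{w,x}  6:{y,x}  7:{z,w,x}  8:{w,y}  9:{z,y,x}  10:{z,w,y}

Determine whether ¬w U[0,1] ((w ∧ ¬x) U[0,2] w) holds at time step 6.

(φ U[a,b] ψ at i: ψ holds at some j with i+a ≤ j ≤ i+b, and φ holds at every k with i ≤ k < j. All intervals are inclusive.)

Need some j in [6,7] with ((w ∧ ¬x) U[0,2] w), and ¬w at every k in [6,j-1].
  j=6: ((w ∧ ¬x) U[0,2] w) — fails.
  j=7: ((w ∧ ¬x) U[0,2] w) holds; ¬w holds at every k in [6,6] → satisfied.

Holds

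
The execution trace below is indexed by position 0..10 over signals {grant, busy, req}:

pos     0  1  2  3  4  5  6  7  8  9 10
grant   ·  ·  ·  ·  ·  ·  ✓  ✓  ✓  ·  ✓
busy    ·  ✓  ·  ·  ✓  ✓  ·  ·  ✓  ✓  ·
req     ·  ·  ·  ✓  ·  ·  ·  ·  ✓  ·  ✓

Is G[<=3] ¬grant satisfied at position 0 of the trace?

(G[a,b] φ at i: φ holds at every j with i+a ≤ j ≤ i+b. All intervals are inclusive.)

Check ¬grant at every j in [0,3]:
  j=0: true
  j=1: true
  j=2: true
  j=3: true
All positions satisfy it → formula holds.

Yes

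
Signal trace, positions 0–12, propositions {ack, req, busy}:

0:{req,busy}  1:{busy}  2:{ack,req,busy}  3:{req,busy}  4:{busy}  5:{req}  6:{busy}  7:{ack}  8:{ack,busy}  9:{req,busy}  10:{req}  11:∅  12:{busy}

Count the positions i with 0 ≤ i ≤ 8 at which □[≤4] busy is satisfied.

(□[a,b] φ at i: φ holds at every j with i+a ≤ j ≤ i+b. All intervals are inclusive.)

Evaluate at each i in [0,8]:
  i=0: ✓ (all of [0,4])
  i=1: ✗ (fails at j=5)
  i=2: ✗ (fails at j=5)
  i=3: ✗ (fails at j=5)
  i=4: ✗ (fails at j=5)
  i=5: ✗ (fails at j=5)
  i=6: ✗ (fails at j=7)
  i=7: ✗ (fails at j=7)
  i=8: ✗ (fails at j=10)
Positions where it holds: {0} → 1.

1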